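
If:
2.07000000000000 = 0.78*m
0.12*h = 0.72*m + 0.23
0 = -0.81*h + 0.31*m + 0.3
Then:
No Solution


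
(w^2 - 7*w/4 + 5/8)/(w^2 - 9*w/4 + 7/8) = (4*w - 5)/(4*w - 7)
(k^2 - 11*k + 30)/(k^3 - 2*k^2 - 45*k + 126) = (k - 5)/(k^2 + 4*k - 21)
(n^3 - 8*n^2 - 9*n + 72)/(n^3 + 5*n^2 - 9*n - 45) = (n - 8)/(n + 5)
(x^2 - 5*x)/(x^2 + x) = (x - 5)/(x + 1)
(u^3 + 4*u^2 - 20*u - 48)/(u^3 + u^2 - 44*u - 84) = (u - 4)/(u - 7)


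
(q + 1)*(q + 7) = q^2 + 8*q + 7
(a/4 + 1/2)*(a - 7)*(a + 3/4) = a^3/4 - 17*a^2/16 - 71*a/16 - 21/8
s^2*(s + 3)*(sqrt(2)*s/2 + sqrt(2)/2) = sqrt(2)*s^4/2 + 2*sqrt(2)*s^3 + 3*sqrt(2)*s^2/2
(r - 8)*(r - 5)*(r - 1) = r^3 - 14*r^2 + 53*r - 40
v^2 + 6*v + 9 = (v + 3)^2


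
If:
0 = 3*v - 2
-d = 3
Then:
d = -3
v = 2/3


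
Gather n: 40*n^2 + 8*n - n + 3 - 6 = 40*n^2 + 7*n - 3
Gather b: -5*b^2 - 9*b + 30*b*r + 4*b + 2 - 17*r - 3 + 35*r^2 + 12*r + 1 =-5*b^2 + b*(30*r - 5) + 35*r^2 - 5*r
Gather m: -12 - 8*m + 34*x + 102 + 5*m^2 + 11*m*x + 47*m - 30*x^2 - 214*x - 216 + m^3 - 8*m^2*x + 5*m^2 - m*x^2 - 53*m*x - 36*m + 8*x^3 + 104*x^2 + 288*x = m^3 + m^2*(10 - 8*x) + m*(-x^2 - 42*x + 3) + 8*x^3 + 74*x^2 + 108*x - 126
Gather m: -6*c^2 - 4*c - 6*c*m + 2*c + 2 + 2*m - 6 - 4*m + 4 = -6*c^2 - 2*c + m*(-6*c - 2)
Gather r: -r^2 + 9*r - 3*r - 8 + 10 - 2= -r^2 + 6*r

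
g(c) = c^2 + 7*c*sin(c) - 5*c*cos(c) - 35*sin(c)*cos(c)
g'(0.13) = -36.63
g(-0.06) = 2.42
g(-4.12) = -2.24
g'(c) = 5*c*sin(c) + 7*c*cos(c) + 2*c + 35*sin(c)^2 + 7*sin(c) - 35*cos(c)^2 - 5*cos(c)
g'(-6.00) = -93.09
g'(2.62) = -13.93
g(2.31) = 42.49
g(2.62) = 42.48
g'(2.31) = 14.03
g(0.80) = -15.62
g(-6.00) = 43.68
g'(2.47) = -0.54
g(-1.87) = 3.39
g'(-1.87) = 32.76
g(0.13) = -5.01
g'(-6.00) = -93.09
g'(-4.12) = 12.55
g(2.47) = 43.58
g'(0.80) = 10.93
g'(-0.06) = -40.68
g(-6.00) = 43.68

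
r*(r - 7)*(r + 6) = r^3 - r^2 - 42*r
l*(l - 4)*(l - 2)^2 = l^4 - 8*l^3 + 20*l^2 - 16*l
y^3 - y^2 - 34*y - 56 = (y - 7)*(y + 2)*(y + 4)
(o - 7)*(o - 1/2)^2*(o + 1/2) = o^4 - 15*o^3/2 + 13*o^2/4 + 15*o/8 - 7/8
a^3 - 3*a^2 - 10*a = a*(a - 5)*(a + 2)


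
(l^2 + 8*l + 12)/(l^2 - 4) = (l + 6)/(l - 2)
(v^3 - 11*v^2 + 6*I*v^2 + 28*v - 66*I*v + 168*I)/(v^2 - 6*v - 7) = (v^2 + v*(-4 + 6*I) - 24*I)/(v + 1)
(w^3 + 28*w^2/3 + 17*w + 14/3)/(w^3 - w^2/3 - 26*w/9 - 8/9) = 3*(w^2 + 9*w + 14)/(3*w^2 - 2*w - 8)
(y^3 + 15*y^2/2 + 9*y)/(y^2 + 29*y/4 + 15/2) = 2*y*(2*y + 3)/(4*y + 5)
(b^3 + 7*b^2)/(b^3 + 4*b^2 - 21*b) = b/(b - 3)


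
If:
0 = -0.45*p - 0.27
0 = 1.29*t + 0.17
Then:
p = -0.60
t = -0.13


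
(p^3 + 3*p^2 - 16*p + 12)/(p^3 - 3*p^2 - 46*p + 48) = (p - 2)/(p - 8)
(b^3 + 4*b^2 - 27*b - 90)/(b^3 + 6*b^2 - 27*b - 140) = (b^2 + 9*b + 18)/(b^2 + 11*b + 28)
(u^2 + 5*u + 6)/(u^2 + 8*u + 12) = (u + 3)/(u + 6)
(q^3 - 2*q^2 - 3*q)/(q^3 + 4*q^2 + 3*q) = (q - 3)/(q + 3)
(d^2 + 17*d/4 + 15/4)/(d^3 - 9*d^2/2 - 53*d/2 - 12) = (4*d + 5)/(2*(2*d^2 - 15*d - 8))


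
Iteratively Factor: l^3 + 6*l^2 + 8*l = (l + 2)*(l^2 + 4*l) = (l + 2)*(l + 4)*(l)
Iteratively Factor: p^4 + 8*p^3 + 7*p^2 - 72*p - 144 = (p + 4)*(p^3 + 4*p^2 - 9*p - 36) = (p + 4)^2*(p^2 - 9) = (p - 3)*(p + 4)^2*(p + 3)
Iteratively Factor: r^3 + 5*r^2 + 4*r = (r)*(r^2 + 5*r + 4) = r*(r + 1)*(r + 4)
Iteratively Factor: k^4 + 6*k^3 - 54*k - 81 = (k + 3)*(k^3 + 3*k^2 - 9*k - 27) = (k - 3)*(k + 3)*(k^2 + 6*k + 9) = (k - 3)*(k + 3)^2*(k + 3)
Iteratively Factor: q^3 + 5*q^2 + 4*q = (q + 1)*(q^2 + 4*q) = q*(q + 1)*(q + 4)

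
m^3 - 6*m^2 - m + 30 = (m - 5)*(m - 3)*(m + 2)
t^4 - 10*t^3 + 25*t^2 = t^2*(t - 5)^2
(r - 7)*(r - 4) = r^2 - 11*r + 28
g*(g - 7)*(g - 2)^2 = g^4 - 11*g^3 + 32*g^2 - 28*g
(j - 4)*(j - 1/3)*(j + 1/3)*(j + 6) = j^4 + 2*j^3 - 217*j^2/9 - 2*j/9 + 8/3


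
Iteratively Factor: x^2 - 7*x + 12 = (x - 4)*(x - 3)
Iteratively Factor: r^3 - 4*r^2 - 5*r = (r)*(r^2 - 4*r - 5) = r*(r - 5)*(r + 1)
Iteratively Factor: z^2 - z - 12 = (z + 3)*(z - 4)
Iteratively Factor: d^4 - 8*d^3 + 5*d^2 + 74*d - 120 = (d - 5)*(d^3 - 3*d^2 - 10*d + 24) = (d - 5)*(d - 2)*(d^2 - d - 12) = (d - 5)*(d - 4)*(d - 2)*(d + 3)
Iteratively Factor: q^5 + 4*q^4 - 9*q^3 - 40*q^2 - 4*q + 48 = (q + 2)*(q^4 + 2*q^3 - 13*q^2 - 14*q + 24) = (q + 2)*(q + 4)*(q^3 - 2*q^2 - 5*q + 6) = (q - 3)*(q + 2)*(q + 4)*(q^2 + q - 2) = (q - 3)*(q - 1)*(q + 2)*(q + 4)*(q + 2)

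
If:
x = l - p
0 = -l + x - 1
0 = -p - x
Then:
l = 0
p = -1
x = 1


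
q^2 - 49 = (q - 7)*(q + 7)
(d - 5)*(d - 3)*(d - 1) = d^3 - 9*d^2 + 23*d - 15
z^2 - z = z*(z - 1)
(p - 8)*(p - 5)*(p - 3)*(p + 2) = p^4 - 14*p^3 + 47*p^2 + 38*p - 240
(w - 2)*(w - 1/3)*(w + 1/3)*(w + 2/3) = w^4 - 4*w^3/3 - 13*w^2/9 + 4*w/27 + 4/27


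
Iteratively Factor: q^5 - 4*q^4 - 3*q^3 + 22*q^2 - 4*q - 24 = (q - 2)*(q^4 - 2*q^3 - 7*q^2 + 8*q + 12) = (q - 2)*(q + 1)*(q^3 - 3*q^2 - 4*q + 12) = (q - 2)^2*(q + 1)*(q^2 - q - 6) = (q - 2)^2*(q + 1)*(q + 2)*(q - 3)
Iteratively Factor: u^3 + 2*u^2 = (u)*(u^2 + 2*u) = u*(u + 2)*(u)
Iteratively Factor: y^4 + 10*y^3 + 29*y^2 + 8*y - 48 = (y + 3)*(y^3 + 7*y^2 + 8*y - 16) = (y - 1)*(y + 3)*(y^2 + 8*y + 16) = (y - 1)*(y + 3)*(y + 4)*(y + 4)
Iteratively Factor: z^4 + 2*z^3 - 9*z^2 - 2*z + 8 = (z + 1)*(z^3 + z^2 - 10*z + 8) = (z - 2)*(z + 1)*(z^2 + 3*z - 4) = (z - 2)*(z + 1)*(z + 4)*(z - 1)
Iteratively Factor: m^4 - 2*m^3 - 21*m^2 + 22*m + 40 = (m - 2)*(m^3 - 21*m - 20) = (m - 2)*(m + 1)*(m^2 - m - 20) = (m - 2)*(m + 1)*(m + 4)*(m - 5)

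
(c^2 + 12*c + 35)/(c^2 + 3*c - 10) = (c + 7)/(c - 2)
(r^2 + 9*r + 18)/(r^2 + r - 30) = (r + 3)/(r - 5)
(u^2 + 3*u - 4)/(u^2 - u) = (u + 4)/u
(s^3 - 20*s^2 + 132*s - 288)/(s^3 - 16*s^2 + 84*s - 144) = (s - 8)/(s - 4)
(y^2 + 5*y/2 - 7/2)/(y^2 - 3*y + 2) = (y + 7/2)/(y - 2)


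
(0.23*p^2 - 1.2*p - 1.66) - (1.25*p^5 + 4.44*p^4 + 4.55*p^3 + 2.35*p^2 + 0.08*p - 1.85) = -1.25*p^5 - 4.44*p^4 - 4.55*p^3 - 2.12*p^2 - 1.28*p + 0.19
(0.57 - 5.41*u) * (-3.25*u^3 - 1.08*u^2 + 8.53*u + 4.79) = 17.5825*u^4 + 3.9903*u^3 - 46.7629*u^2 - 21.0518*u + 2.7303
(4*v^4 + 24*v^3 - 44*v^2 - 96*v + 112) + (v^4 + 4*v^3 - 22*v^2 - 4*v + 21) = 5*v^4 + 28*v^3 - 66*v^2 - 100*v + 133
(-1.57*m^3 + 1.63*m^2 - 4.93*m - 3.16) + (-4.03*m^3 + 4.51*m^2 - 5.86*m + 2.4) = -5.6*m^3 + 6.14*m^2 - 10.79*m - 0.76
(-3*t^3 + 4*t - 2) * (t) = -3*t^4 + 4*t^2 - 2*t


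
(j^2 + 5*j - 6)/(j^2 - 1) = (j + 6)/(j + 1)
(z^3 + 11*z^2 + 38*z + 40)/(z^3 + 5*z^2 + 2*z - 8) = (z + 5)/(z - 1)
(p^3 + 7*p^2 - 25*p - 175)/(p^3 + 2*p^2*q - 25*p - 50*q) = (p + 7)/(p + 2*q)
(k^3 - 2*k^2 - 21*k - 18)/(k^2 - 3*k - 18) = k + 1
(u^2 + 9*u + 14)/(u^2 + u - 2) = (u + 7)/(u - 1)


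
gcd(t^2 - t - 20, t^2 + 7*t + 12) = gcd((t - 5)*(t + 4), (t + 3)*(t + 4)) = t + 4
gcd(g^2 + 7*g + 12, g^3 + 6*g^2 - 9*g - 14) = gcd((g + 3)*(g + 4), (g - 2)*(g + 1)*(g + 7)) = 1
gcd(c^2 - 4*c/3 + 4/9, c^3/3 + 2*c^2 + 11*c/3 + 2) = 1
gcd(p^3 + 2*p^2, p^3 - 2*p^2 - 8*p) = p^2 + 2*p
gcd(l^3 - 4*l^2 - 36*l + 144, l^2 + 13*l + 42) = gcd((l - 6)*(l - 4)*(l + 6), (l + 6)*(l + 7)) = l + 6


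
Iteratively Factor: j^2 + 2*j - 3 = (j - 1)*(j + 3)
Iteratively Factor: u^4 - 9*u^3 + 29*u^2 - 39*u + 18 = (u - 3)*(u^3 - 6*u^2 + 11*u - 6) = (u - 3)*(u - 1)*(u^2 - 5*u + 6) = (u - 3)^2*(u - 1)*(u - 2)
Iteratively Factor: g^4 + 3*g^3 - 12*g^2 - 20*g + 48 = (g - 2)*(g^3 + 5*g^2 - 2*g - 24) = (g - 2)^2*(g^2 + 7*g + 12) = (g - 2)^2*(g + 3)*(g + 4)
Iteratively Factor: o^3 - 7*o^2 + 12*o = (o - 3)*(o^2 - 4*o) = o*(o - 3)*(o - 4)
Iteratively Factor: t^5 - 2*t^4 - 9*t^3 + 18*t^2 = (t + 3)*(t^4 - 5*t^3 + 6*t^2) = (t - 2)*(t + 3)*(t^3 - 3*t^2) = (t - 3)*(t - 2)*(t + 3)*(t^2) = t*(t - 3)*(t - 2)*(t + 3)*(t)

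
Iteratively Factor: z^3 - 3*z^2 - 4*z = (z - 4)*(z^2 + z) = z*(z - 4)*(z + 1)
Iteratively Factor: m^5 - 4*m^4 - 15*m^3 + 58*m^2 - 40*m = (m - 2)*(m^4 - 2*m^3 - 19*m^2 + 20*m) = m*(m - 2)*(m^3 - 2*m^2 - 19*m + 20) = m*(m - 2)*(m - 1)*(m^2 - m - 20) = m*(m - 5)*(m - 2)*(m - 1)*(m + 4)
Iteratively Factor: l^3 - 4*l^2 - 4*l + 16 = (l - 2)*(l^2 - 2*l - 8) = (l - 2)*(l + 2)*(l - 4)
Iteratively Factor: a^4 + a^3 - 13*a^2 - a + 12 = (a + 4)*(a^3 - 3*a^2 - a + 3) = (a + 1)*(a + 4)*(a^2 - 4*a + 3) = (a - 1)*(a + 1)*(a + 4)*(a - 3)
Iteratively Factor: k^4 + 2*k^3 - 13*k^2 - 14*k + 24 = (k - 3)*(k^3 + 5*k^2 + 2*k - 8) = (k - 3)*(k + 4)*(k^2 + k - 2) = (k - 3)*(k + 2)*(k + 4)*(k - 1)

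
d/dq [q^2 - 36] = 2*q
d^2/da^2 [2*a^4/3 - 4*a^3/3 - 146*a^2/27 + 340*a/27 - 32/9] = 8*a^2 - 8*a - 292/27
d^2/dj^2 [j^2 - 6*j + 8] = 2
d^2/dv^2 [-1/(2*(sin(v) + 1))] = (sin(v) - 2)/(2*(sin(v) + 1)^2)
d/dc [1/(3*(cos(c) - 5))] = sin(c)/(3*(cos(c) - 5)^2)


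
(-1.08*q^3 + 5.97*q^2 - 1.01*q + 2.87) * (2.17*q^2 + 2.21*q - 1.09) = -2.3436*q^5 + 10.5681*q^4 + 12.1792*q^3 - 2.5115*q^2 + 7.4436*q - 3.1283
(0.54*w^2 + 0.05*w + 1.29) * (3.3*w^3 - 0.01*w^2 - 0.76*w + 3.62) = 1.782*w^5 + 0.1596*w^4 + 3.8461*w^3 + 1.9039*w^2 - 0.7994*w + 4.6698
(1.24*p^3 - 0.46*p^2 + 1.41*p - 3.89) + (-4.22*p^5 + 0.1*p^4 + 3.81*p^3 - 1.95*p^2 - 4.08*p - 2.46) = -4.22*p^5 + 0.1*p^4 + 5.05*p^3 - 2.41*p^2 - 2.67*p - 6.35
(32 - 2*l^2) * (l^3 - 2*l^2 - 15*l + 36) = -2*l^5 + 4*l^4 + 62*l^3 - 136*l^2 - 480*l + 1152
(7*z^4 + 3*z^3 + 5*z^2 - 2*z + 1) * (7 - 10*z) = -70*z^5 + 19*z^4 - 29*z^3 + 55*z^2 - 24*z + 7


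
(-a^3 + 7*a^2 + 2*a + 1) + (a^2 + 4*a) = -a^3 + 8*a^2 + 6*a + 1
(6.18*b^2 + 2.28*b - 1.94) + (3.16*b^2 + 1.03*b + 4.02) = 9.34*b^2 + 3.31*b + 2.08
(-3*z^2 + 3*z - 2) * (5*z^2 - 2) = -15*z^4 + 15*z^3 - 4*z^2 - 6*z + 4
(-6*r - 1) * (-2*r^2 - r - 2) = 12*r^3 + 8*r^2 + 13*r + 2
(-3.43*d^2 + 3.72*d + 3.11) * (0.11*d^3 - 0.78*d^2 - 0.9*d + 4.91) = -0.3773*d^5 + 3.0846*d^4 + 0.5275*d^3 - 22.6151*d^2 + 15.4662*d + 15.2701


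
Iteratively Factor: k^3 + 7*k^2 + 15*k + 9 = (k + 1)*(k^2 + 6*k + 9) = (k + 1)*(k + 3)*(k + 3)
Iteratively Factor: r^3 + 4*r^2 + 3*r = (r + 1)*(r^2 + 3*r) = r*(r + 1)*(r + 3)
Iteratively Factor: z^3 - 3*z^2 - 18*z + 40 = (z - 5)*(z^2 + 2*z - 8) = (z - 5)*(z + 4)*(z - 2)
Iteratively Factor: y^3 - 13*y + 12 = (y + 4)*(y^2 - 4*y + 3) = (y - 3)*(y + 4)*(y - 1)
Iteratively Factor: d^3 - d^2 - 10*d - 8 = (d + 1)*(d^2 - 2*d - 8) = (d - 4)*(d + 1)*(d + 2)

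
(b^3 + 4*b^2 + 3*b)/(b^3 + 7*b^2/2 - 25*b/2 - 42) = 2*b*(b + 1)/(2*b^2 + b - 28)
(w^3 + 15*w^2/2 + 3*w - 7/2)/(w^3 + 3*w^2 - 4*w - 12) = (2*w^3 + 15*w^2 + 6*w - 7)/(2*(w^3 + 3*w^2 - 4*w - 12))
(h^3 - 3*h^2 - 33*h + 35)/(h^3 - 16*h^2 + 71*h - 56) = (h + 5)/(h - 8)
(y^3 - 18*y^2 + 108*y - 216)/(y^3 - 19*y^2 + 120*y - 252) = (y - 6)/(y - 7)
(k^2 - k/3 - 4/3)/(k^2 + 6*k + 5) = (k - 4/3)/(k + 5)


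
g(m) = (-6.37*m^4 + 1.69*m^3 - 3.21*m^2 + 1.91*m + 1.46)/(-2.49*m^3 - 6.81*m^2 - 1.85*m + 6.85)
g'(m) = (7.47*m^2 + 13.62*m + 1.85)*(-6.37*m^4 + 1.69*m^3 - 3.21*m^2 + 1.91*m + 1.46)/(-2.49*m^3 - 6.81*m^2 - 1.85*m + 6.85)^2 + (-25.48*m^3 + 5.07*m^2 - 6.42*m + 1.91)/(-2.49*m^3 - 6.81*m^2 - 1.85*m + 6.85) = (15.8613*m^6 + 86.7594*m^5 + 15.8517*m^4 - 171.2792*m^3 + 64.5813*m^2 - 24.0918*m + 15.7845)/(6.2001*m^6 + 33.9138*m^5 + 55.5891*m^4 - 8.916*m^3 - 89.8745*m^2 - 25.345*m + 46.9225)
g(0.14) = 0.26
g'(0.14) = 0.32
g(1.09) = 1.09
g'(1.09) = 0.64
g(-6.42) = -28.75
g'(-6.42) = 1.52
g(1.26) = 1.23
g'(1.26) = 0.98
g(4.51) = 6.88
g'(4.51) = 2.12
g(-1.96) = -39.61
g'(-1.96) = 23.91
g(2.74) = 3.40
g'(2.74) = 1.77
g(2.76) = 3.43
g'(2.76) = 1.78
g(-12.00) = -40.43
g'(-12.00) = 2.35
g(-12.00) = -40.43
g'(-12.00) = 2.35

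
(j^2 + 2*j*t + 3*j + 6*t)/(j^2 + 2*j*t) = (j + 3)/j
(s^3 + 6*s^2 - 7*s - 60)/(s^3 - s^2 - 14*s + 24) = (s + 5)/(s - 2)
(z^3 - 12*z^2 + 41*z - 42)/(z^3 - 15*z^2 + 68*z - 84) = (z - 3)/(z - 6)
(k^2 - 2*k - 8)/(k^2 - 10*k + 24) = (k + 2)/(k - 6)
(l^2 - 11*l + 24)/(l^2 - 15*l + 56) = (l - 3)/(l - 7)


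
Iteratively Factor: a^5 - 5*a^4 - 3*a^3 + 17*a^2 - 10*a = (a - 1)*(a^4 - 4*a^3 - 7*a^2 + 10*a) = a*(a - 1)*(a^3 - 4*a^2 - 7*a + 10) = a*(a - 1)*(a + 2)*(a^2 - 6*a + 5) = a*(a - 1)^2*(a + 2)*(a - 5)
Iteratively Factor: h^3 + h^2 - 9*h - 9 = (h - 3)*(h^2 + 4*h + 3) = (h - 3)*(h + 3)*(h + 1)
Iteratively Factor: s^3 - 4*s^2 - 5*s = (s + 1)*(s^2 - 5*s) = s*(s + 1)*(s - 5)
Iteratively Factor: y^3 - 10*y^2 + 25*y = (y)*(y^2 - 10*y + 25) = y*(y - 5)*(y - 5)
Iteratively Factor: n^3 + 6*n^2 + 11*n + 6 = (n + 1)*(n^2 + 5*n + 6) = (n + 1)*(n + 3)*(n + 2)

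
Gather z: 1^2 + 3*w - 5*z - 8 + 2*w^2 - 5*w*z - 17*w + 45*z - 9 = 2*w^2 - 14*w + z*(40 - 5*w) - 16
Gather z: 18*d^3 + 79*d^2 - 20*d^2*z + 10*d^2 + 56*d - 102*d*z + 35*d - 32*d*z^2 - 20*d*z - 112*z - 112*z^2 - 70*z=18*d^3 + 89*d^2 + 91*d + z^2*(-32*d - 112) + z*(-20*d^2 - 122*d - 182)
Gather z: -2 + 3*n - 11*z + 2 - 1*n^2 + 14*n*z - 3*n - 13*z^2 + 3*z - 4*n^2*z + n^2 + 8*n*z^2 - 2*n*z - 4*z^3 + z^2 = -4*z^3 + z^2*(8*n - 12) + z*(-4*n^2 + 12*n - 8)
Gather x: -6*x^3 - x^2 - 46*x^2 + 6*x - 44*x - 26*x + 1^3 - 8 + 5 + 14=-6*x^3 - 47*x^2 - 64*x + 12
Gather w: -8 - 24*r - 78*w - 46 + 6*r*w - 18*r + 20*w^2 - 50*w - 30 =-42*r + 20*w^2 + w*(6*r - 128) - 84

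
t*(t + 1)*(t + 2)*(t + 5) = t^4 + 8*t^3 + 17*t^2 + 10*t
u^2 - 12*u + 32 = (u - 8)*(u - 4)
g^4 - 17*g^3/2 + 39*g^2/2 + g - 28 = (g - 4)*(g - 7/2)*(g - 2)*(g + 1)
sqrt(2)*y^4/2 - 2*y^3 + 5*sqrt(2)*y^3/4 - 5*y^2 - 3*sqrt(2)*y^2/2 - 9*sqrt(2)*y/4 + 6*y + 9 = (y - 3/2)*(y + 3)*(y - 2*sqrt(2))*(sqrt(2)*y/2 + sqrt(2)/2)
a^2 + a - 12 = (a - 3)*(a + 4)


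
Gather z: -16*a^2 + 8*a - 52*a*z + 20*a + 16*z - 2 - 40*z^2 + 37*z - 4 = -16*a^2 + 28*a - 40*z^2 + z*(53 - 52*a) - 6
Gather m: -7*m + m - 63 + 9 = -6*m - 54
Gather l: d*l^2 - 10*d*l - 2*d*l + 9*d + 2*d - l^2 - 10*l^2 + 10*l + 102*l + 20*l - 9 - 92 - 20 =11*d + l^2*(d - 11) + l*(132 - 12*d) - 121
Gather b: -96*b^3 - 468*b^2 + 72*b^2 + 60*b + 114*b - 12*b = -96*b^3 - 396*b^2 + 162*b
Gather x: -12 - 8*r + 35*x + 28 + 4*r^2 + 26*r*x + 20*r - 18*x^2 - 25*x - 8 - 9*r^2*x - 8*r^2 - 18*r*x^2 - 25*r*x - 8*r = -4*r^2 + 4*r + x^2*(-18*r - 18) + x*(-9*r^2 + r + 10) + 8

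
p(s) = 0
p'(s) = 0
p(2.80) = 0.00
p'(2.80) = 0.00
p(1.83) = 0.00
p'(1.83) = 0.00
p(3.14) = 0.00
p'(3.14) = 0.00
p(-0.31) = 0.00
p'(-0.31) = 0.00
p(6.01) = 0.00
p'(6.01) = 0.00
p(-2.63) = 0.00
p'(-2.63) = 0.00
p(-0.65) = 0.00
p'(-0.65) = 0.00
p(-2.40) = 0.00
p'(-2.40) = 0.00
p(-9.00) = 0.00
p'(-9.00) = 0.00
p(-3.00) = 0.00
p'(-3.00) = 0.00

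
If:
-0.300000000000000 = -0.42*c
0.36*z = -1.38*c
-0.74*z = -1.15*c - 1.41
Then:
No Solution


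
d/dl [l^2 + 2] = 2*l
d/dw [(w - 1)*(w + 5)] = 2*w + 4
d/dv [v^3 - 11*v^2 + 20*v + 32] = 3*v^2 - 22*v + 20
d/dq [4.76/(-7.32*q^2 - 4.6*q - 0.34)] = (69.6864*q + 21.896)/(7.32*q^2 + 4.6*q + 0.34)^2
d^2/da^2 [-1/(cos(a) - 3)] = (cos(a)^2 + 3*cos(a) - 2)/(cos(a) - 3)^3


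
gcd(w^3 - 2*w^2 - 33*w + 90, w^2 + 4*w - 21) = w - 3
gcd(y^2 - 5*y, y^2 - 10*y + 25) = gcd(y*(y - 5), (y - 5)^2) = y - 5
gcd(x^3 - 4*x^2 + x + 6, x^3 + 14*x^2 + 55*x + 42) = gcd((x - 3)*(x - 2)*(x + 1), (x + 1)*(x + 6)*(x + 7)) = x + 1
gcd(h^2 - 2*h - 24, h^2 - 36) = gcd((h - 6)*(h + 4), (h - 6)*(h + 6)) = h - 6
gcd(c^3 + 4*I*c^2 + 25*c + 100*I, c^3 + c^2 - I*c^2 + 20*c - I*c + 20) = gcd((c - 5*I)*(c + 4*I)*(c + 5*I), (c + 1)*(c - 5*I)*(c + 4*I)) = c^2 - I*c + 20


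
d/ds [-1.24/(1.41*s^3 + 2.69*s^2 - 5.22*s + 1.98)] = (5.2452*s^2 + 6.6712*s - 6.4728)/(1.41*s^3 + 2.69*s^2 - 5.22*s + 1.98)^2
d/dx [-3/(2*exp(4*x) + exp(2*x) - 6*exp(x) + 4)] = 6*(4*exp(3*x) + exp(x) - 3)*exp(x)/(2*exp(4*x) + exp(2*x) - 6*exp(x) + 4)^2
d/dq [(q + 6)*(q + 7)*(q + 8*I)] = 3*q^2 + q*(26 + 16*I) + 42 + 104*I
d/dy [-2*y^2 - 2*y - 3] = -4*y - 2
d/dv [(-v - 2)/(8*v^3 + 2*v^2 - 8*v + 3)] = (-8*v^3 - 2*v^2 + 8*v + 4*(v + 2)*(6*v^2 + v - 2) - 3)/(8*v^3 + 2*v^2 - 8*v + 3)^2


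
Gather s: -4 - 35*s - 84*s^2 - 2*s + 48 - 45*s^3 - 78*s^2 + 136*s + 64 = -45*s^3 - 162*s^2 + 99*s + 108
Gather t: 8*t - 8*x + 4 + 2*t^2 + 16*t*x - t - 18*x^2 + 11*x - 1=2*t^2 + t*(16*x + 7) - 18*x^2 + 3*x + 3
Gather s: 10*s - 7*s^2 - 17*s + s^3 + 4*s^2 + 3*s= s^3 - 3*s^2 - 4*s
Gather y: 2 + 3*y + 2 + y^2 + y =y^2 + 4*y + 4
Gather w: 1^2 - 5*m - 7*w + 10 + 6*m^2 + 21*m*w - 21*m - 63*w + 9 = 6*m^2 - 26*m + w*(21*m - 70) + 20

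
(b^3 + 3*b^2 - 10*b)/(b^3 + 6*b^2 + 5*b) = (b - 2)/(b + 1)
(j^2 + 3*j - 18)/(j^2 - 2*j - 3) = (j + 6)/(j + 1)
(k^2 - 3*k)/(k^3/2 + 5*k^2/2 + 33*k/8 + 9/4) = 8*k*(k - 3)/(4*k^3 + 20*k^2 + 33*k + 18)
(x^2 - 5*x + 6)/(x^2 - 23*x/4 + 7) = 4*(x^2 - 5*x + 6)/(4*x^2 - 23*x + 28)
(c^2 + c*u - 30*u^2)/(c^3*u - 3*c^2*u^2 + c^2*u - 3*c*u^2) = (c^2 + c*u - 30*u^2)/(c*u*(c^2 - 3*c*u + c - 3*u))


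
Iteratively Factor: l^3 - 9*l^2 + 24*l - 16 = (l - 1)*(l^2 - 8*l + 16) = (l - 4)*(l - 1)*(l - 4)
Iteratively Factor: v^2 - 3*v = (v - 3)*(v)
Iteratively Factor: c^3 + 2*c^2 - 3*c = (c - 1)*(c^2 + 3*c) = c*(c - 1)*(c + 3)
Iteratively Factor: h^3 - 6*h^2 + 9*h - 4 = (h - 1)*(h^2 - 5*h + 4) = (h - 1)^2*(h - 4)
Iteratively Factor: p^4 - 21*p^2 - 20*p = (p + 4)*(p^3 - 4*p^2 - 5*p) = (p - 5)*(p + 4)*(p^2 + p) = p*(p - 5)*(p + 4)*(p + 1)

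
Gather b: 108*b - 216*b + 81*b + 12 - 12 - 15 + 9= -27*b - 6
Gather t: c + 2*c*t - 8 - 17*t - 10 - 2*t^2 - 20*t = c - 2*t^2 + t*(2*c - 37) - 18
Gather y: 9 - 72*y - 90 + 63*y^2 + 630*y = 63*y^2 + 558*y - 81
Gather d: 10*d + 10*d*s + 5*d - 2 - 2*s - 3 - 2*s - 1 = d*(10*s + 15) - 4*s - 6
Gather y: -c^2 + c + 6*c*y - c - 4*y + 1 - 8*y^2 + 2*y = -c^2 - 8*y^2 + y*(6*c - 2) + 1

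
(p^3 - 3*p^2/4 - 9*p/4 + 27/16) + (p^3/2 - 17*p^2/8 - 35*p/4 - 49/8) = 3*p^3/2 - 23*p^2/8 - 11*p - 71/16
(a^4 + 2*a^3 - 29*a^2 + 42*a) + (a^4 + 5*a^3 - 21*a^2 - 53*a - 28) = 2*a^4 + 7*a^3 - 50*a^2 - 11*a - 28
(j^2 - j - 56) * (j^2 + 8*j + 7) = j^4 + 7*j^3 - 57*j^2 - 455*j - 392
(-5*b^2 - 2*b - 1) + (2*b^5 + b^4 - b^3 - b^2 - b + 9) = 2*b^5 + b^4 - b^3 - 6*b^2 - 3*b + 8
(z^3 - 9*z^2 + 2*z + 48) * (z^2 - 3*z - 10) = z^5 - 12*z^4 + 19*z^3 + 132*z^2 - 164*z - 480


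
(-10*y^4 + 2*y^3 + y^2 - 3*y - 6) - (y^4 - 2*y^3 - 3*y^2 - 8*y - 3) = -11*y^4 + 4*y^3 + 4*y^2 + 5*y - 3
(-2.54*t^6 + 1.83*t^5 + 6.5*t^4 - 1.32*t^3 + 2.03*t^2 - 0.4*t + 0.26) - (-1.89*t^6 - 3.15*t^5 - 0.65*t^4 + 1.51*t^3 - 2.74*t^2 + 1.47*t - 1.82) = -0.65*t^6 + 4.98*t^5 + 7.15*t^4 - 2.83*t^3 + 4.77*t^2 - 1.87*t + 2.08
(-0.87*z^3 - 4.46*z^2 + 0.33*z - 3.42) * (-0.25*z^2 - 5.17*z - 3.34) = 0.2175*z^5 + 5.6129*z^4 + 25.8815*z^3 + 14.0453*z^2 + 16.5792*z + 11.4228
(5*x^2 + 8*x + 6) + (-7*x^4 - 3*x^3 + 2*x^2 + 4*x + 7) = -7*x^4 - 3*x^3 + 7*x^2 + 12*x + 13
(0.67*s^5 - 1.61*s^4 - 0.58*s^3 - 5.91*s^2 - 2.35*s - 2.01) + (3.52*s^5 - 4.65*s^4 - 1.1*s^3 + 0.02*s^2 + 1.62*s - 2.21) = 4.19*s^5 - 6.26*s^4 - 1.68*s^3 - 5.89*s^2 - 0.73*s - 4.22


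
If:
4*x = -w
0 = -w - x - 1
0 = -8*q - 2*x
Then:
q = -1/12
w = -4/3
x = 1/3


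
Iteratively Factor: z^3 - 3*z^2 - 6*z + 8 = (z - 1)*(z^2 - 2*z - 8) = (z - 1)*(z + 2)*(z - 4)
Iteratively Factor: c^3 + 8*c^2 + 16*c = (c + 4)*(c^2 + 4*c) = (c + 4)^2*(c)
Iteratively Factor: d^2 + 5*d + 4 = (d + 1)*(d + 4)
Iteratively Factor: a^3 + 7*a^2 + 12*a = (a + 3)*(a^2 + 4*a) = a*(a + 3)*(a + 4)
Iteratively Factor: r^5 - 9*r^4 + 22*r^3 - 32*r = (r - 4)*(r^4 - 5*r^3 + 2*r^2 + 8*r) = (r - 4)^2*(r^3 - r^2 - 2*r) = (r - 4)^2*(r + 1)*(r^2 - 2*r) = (r - 4)^2*(r - 2)*(r + 1)*(r)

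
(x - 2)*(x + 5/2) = x^2 + x/2 - 5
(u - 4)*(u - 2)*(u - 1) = u^3 - 7*u^2 + 14*u - 8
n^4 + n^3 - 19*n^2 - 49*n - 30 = (n - 5)*(n + 1)*(n + 2)*(n + 3)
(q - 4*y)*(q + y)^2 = q^3 - 2*q^2*y - 7*q*y^2 - 4*y^3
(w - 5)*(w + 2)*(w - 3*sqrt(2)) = w^3 - 3*sqrt(2)*w^2 - 3*w^2 - 10*w + 9*sqrt(2)*w + 30*sqrt(2)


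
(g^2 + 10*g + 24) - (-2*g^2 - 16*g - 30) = 3*g^2 + 26*g + 54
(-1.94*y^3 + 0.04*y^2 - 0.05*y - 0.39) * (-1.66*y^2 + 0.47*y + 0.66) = 3.2204*y^5 - 0.9782*y^4 - 1.1786*y^3 + 0.6503*y^2 - 0.2163*y - 0.2574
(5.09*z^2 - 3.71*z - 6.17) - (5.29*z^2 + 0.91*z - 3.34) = -0.2*z^2 - 4.62*z - 2.83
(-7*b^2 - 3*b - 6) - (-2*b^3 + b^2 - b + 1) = 2*b^3 - 8*b^2 - 2*b - 7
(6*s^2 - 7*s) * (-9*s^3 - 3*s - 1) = -54*s^5 + 63*s^4 - 18*s^3 + 15*s^2 + 7*s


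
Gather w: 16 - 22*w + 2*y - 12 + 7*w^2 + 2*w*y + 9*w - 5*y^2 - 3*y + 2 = 7*w^2 + w*(2*y - 13) - 5*y^2 - y + 6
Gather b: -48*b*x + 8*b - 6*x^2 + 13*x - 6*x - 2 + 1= b*(8 - 48*x) - 6*x^2 + 7*x - 1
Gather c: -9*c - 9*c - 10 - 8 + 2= -18*c - 16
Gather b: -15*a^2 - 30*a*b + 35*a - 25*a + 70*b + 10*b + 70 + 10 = -15*a^2 + 10*a + b*(80 - 30*a) + 80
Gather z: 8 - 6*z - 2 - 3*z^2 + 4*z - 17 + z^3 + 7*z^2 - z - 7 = z^3 + 4*z^2 - 3*z - 18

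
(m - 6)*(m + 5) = m^2 - m - 30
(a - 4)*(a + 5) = a^2 + a - 20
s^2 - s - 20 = (s - 5)*(s + 4)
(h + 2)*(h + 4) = h^2 + 6*h + 8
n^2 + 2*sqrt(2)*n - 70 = (n - 5*sqrt(2))*(n + 7*sqrt(2))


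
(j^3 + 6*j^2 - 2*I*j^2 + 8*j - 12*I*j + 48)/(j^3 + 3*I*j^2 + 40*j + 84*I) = (j^2 + j*(6 - 4*I) - 24*I)/(j^2 + I*j + 42)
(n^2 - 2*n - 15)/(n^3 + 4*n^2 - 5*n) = (n^2 - 2*n - 15)/(n*(n^2 + 4*n - 5))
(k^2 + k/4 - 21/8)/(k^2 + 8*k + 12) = (k^2 + k/4 - 21/8)/(k^2 + 8*k + 12)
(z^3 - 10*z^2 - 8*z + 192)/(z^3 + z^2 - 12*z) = (z^2 - 14*z + 48)/(z*(z - 3))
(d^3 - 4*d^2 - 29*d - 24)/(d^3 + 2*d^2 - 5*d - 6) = (d - 8)/(d - 2)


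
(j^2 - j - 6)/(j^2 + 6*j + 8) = (j - 3)/(j + 4)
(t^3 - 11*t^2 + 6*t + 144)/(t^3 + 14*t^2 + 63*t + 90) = (t^2 - 14*t + 48)/(t^2 + 11*t + 30)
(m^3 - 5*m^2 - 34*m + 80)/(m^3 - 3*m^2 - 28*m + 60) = (m - 8)/(m - 6)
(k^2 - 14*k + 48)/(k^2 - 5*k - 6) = (k - 8)/(k + 1)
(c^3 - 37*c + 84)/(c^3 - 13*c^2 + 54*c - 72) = (c + 7)/(c - 6)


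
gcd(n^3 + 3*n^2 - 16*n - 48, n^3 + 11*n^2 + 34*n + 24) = n + 4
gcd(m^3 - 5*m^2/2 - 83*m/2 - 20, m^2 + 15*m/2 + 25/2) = m + 5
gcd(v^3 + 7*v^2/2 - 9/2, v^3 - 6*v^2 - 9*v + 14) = v - 1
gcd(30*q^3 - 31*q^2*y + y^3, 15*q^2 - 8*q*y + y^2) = -5*q + y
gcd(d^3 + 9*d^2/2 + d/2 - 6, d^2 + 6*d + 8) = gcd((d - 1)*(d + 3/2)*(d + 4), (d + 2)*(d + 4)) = d + 4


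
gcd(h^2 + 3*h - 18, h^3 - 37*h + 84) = h - 3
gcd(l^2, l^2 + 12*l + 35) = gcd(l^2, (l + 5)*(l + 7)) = 1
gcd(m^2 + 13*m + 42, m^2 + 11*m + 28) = m + 7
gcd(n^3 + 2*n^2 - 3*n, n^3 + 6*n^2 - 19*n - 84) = n + 3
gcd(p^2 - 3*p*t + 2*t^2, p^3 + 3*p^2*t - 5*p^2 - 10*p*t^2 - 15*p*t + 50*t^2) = p - 2*t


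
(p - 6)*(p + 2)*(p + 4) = p^3 - 28*p - 48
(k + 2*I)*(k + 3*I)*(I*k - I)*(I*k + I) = -k^4 - 5*I*k^3 + 7*k^2 + 5*I*k - 6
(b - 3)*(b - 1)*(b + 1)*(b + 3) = b^4 - 10*b^2 + 9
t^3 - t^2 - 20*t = t*(t - 5)*(t + 4)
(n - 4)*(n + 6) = n^2 + 2*n - 24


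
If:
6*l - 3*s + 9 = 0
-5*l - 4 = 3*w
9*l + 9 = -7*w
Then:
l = -1/8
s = 11/4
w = -9/8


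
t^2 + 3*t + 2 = (t + 1)*(t + 2)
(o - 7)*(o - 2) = o^2 - 9*o + 14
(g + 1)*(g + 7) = g^2 + 8*g + 7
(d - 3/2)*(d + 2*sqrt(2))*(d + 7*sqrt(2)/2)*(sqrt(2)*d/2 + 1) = sqrt(2)*d^4/2 - 3*sqrt(2)*d^3/4 + 13*d^3/2 - 39*d^2/4 + 25*sqrt(2)*d^2/2 - 75*sqrt(2)*d/4 + 14*d - 21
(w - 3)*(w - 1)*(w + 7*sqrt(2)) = w^3 - 4*w^2 + 7*sqrt(2)*w^2 - 28*sqrt(2)*w + 3*w + 21*sqrt(2)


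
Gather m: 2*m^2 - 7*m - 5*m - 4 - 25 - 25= 2*m^2 - 12*m - 54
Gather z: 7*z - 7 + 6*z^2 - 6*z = 6*z^2 + z - 7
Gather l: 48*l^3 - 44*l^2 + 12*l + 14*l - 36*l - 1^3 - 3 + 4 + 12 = 48*l^3 - 44*l^2 - 10*l + 12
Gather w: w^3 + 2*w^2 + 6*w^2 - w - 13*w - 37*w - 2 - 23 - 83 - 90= w^3 + 8*w^2 - 51*w - 198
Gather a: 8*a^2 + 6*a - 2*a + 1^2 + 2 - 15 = 8*a^2 + 4*a - 12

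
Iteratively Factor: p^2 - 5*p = (p)*(p - 5)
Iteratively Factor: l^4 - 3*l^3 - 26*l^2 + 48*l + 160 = (l + 4)*(l^3 - 7*l^2 + 2*l + 40) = (l - 5)*(l + 4)*(l^2 - 2*l - 8) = (l - 5)*(l - 4)*(l + 4)*(l + 2)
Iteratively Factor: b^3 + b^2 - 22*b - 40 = (b + 2)*(b^2 - b - 20) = (b - 5)*(b + 2)*(b + 4)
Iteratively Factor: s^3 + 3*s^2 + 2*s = (s)*(s^2 + 3*s + 2) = s*(s + 1)*(s + 2)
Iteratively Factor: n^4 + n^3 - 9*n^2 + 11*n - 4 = (n - 1)*(n^3 + 2*n^2 - 7*n + 4) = (n - 1)^2*(n^2 + 3*n - 4) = (n - 1)^2*(n + 4)*(n - 1)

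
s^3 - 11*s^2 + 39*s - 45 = (s - 5)*(s - 3)^2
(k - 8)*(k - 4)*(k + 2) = k^3 - 10*k^2 + 8*k + 64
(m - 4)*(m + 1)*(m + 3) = m^3 - 13*m - 12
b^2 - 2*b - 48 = (b - 8)*(b + 6)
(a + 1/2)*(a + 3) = a^2 + 7*a/2 + 3/2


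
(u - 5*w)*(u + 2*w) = u^2 - 3*u*w - 10*w^2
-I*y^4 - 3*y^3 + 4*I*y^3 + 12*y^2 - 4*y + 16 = (y - 4)*(y - 2*I)^2*(-I*y + 1)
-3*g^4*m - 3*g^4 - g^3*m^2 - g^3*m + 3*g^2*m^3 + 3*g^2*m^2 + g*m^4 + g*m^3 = (-g + m)*(g + m)*(3*g + m)*(g*m + g)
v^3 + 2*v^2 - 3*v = v*(v - 1)*(v + 3)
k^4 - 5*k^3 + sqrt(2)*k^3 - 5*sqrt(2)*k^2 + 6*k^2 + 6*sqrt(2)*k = k*(k - 3)*(k - 2)*(k + sqrt(2))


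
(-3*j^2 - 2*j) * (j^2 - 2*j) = -3*j^4 + 4*j^3 + 4*j^2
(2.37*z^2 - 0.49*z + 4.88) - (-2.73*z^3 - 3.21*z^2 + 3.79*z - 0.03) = 2.73*z^3 + 5.58*z^2 - 4.28*z + 4.91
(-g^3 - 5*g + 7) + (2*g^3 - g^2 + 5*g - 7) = g^3 - g^2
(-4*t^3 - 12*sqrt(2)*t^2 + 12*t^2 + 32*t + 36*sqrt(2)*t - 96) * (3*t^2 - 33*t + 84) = -12*t^5 - 36*sqrt(2)*t^4 + 168*t^4 - 636*t^3 + 504*sqrt(2)*t^3 - 2196*sqrt(2)*t^2 - 336*t^2 + 3024*sqrt(2)*t + 5856*t - 8064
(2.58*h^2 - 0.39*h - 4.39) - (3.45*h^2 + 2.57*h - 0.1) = -0.87*h^2 - 2.96*h - 4.29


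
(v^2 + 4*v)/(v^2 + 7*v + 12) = v/(v + 3)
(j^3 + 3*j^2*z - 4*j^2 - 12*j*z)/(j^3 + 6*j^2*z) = (j^2 + 3*j*z - 4*j - 12*z)/(j*(j + 6*z))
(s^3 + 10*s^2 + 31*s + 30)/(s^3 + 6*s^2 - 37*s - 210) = (s^2 + 5*s + 6)/(s^2 + s - 42)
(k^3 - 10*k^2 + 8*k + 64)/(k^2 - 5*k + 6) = (k^3 - 10*k^2 + 8*k + 64)/(k^2 - 5*k + 6)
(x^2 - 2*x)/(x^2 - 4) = x/(x + 2)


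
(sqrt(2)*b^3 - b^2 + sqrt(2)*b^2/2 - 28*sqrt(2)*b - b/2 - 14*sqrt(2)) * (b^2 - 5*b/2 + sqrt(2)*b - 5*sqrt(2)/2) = sqrt(2)*b^5 - 2*sqrt(2)*b^4 + b^4 - 121*sqrt(2)*b^3/4 - 2*b^3 - 229*b^2/4 + 58*sqrt(2)*b^2 + 145*sqrt(2)*b/4 + 112*b + 70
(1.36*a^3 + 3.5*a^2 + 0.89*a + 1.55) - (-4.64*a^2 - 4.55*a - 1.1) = 1.36*a^3 + 8.14*a^2 + 5.44*a + 2.65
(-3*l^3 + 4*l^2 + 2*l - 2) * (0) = 0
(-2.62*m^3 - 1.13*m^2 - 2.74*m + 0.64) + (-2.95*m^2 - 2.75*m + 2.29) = -2.62*m^3 - 4.08*m^2 - 5.49*m + 2.93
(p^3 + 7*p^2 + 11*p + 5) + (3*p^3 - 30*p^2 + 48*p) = 4*p^3 - 23*p^2 + 59*p + 5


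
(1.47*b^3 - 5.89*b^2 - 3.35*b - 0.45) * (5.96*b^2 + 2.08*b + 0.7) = 8.7612*b^5 - 32.0468*b^4 - 31.1882*b^3 - 13.773*b^2 - 3.281*b - 0.315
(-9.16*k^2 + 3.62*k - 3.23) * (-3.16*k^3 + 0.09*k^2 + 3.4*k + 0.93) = 28.9456*k^5 - 12.2636*k^4 - 20.6114*k^3 + 3.4985*k^2 - 7.6154*k - 3.0039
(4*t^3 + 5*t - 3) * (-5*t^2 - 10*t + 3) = -20*t^5 - 40*t^4 - 13*t^3 - 35*t^2 + 45*t - 9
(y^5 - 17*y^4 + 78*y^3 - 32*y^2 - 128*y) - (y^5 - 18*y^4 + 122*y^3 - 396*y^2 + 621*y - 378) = y^4 - 44*y^3 + 364*y^2 - 749*y + 378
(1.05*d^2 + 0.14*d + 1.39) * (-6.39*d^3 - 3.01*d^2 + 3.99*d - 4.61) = -6.7095*d^5 - 4.0551*d^4 - 5.114*d^3 - 8.4658*d^2 + 4.9007*d - 6.4079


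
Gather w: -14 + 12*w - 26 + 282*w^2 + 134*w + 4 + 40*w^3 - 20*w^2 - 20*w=40*w^3 + 262*w^2 + 126*w - 36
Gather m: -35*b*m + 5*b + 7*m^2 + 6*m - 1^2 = 5*b + 7*m^2 + m*(6 - 35*b) - 1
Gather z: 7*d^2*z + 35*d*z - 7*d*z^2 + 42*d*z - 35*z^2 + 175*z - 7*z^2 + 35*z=z^2*(-7*d - 42) + z*(7*d^2 + 77*d + 210)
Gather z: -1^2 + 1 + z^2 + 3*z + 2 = z^2 + 3*z + 2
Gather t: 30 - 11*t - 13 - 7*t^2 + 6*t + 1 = -7*t^2 - 5*t + 18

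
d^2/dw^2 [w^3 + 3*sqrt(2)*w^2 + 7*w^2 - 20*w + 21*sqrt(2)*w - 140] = 6*w + 6*sqrt(2) + 14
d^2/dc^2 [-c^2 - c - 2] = -2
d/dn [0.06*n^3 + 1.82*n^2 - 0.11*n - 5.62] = 0.18*n^2 + 3.64*n - 0.11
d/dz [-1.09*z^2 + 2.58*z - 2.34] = 2.58 - 2.18*z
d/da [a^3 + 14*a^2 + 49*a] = 3*a^2 + 28*a + 49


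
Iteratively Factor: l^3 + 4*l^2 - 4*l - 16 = (l + 2)*(l^2 + 2*l - 8) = (l - 2)*(l + 2)*(l + 4)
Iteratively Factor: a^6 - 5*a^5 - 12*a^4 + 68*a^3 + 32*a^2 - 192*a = (a - 4)*(a^5 - a^4 - 16*a^3 + 4*a^2 + 48*a) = a*(a - 4)*(a^4 - a^3 - 16*a^2 + 4*a + 48) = a*(a - 4)*(a + 2)*(a^3 - 3*a^2 - 10*a + 24) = a*(a - 4)*(a + 2)*(a + 3)*(a^2 - 6*a + 8) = a*(a - 4)^2*(a + 2)*(a + 3)*(a - 2)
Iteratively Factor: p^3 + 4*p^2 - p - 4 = (p - 1)*(p^2 + 5*p + 4) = (p - 1)*(p + 4)*(p + 1)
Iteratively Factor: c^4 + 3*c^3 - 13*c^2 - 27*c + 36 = (c - 1)*(c^3 + 4*c^2 - 9*c - 36) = (c - 3)*(c - 1)*(c^2 + 7*c + 12) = (c - 3)*(c - 1)*(c + 4)*(c + 3)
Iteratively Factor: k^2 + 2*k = (k)*(k + 2)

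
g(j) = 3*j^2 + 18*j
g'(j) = 6*j + 18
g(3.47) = 98.58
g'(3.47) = 38.82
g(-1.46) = -19.89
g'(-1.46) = 9.24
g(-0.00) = 0.00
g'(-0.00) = 18.00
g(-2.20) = -25.08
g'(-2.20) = 4.80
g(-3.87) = -24.73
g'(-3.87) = -5.22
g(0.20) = 3.72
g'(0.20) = 19.20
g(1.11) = 23.68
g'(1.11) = 24.66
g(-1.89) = -23.30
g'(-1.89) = 6.66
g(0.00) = 0.00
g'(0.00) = 18.00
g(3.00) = 81.00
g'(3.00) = 36.00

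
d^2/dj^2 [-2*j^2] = -4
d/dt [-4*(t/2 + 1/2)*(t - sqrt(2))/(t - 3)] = 2*(-t^2 + 6*t - 4*sqrt(2) + 3)/(t^2 - 6*t + 9)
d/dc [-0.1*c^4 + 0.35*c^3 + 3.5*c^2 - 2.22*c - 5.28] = -0.4*c^3 + 1.05*c^2 + 7.0*c - 2.22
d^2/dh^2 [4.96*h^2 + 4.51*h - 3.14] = 9.92000000000000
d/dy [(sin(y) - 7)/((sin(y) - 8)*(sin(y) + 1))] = (14*sin(y) + cos(y)^2 - 58)*cos(y)/((sin(y) - 8)^2*(sin(y) + 1)^2)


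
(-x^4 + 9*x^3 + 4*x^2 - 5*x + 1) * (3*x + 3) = -3*x^5 + 24*x^4 + 39*x^3 - 3*x^2 - 12*x + 3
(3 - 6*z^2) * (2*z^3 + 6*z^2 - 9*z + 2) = -12*z^5 - 36*z^4 + 60*z^3 + 6*z^2 - 27*z + 6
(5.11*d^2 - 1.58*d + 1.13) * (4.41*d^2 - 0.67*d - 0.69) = 22.5351*d^4 - 10.3915*d^3 + 2.516*d^2 + 0.3331*d - 0.7797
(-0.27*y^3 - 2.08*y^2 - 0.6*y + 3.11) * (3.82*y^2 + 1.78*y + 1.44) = -1.0314*y^5 - 8.4262*y^4 - 6.3832*y^3 + 7.817*y^2 + 4.6718*y + 4.4784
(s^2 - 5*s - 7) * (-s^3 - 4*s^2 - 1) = -s^5 + s^4 + 27*s^3 + 27*s^2 + 5*s + 7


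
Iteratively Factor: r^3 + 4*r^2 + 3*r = (r + 1)*(r^2 + 3*r) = r*(r + 1)*(r + 3)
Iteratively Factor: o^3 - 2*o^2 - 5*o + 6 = (o - 1)*(o^2 - o - 6) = (o - 1)*(o + 2)*(o - 3)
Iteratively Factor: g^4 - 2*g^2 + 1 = (g - 1)*(g^3 + g^2 - g - 1) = (g - 1)^2*(g^2 + 2*g + 1) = (g - 1)^2*(g + 1)*(g + 1)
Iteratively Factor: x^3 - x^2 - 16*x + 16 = (x + 4)*(x^2 - 5*x + 4) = (x - 1)*(x + 4)*(x - 4)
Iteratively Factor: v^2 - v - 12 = (v - 4)*(v + 3)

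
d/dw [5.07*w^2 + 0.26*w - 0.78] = 10.14*w + 0.26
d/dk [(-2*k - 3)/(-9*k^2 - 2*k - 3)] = 18*k*(-k - 3)/(81*k^4 + 36*k^3 + 58*k^2 + 12*k + 9)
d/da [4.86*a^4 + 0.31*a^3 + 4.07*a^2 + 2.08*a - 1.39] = 19.44*a^3 + 0.93*a^2 + 8.14*a + 2.08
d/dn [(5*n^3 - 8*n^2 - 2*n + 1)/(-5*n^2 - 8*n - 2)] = (-25*n^4 - 80*n^3 + 24*n^2 + 42*n + 12)/(25*n^4 + 80*n^3 + 84*n^2 + 32*n + 4)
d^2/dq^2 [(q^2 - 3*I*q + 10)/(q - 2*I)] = 24/(q^3 - 6*I*q^2 - 12*q + 8*I)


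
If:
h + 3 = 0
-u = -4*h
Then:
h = -3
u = -12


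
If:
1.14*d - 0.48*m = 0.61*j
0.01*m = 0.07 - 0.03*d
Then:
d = 2.33333333333333 - 0.333333333333333*m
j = 4.36065573770492 - 1.40983606557377*m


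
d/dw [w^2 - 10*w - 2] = 2*w - 10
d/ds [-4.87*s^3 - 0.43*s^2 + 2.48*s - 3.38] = -14.61*s^2 - 0.86*s + 2.48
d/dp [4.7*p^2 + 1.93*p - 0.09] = 9.4*p + 1.93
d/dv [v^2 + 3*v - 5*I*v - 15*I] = 2*v + 3 - 5*I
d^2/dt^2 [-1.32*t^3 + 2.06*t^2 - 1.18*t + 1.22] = 4.12 - 7.92*t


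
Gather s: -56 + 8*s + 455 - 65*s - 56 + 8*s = 343 - 49*s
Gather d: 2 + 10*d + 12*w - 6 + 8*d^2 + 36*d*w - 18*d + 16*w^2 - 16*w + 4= 8*d^2 + d*(36*w - 8) + 16*w^2 - 4*w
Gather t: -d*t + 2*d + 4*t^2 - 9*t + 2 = 2*d + 4*t^2 + t*(-d - 9) + 2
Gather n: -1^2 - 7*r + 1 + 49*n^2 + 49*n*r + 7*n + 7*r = 49*n^2 + n*(49*r + 7)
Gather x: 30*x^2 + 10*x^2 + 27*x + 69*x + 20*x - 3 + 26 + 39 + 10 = 40*x^2 + 116*x + 72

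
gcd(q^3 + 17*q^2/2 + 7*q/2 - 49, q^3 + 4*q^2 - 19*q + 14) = q^2 + 5*q - 14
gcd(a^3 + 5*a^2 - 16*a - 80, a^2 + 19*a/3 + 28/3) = a + 4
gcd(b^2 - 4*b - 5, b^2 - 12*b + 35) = b - 5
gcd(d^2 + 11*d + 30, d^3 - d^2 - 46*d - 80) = d + 5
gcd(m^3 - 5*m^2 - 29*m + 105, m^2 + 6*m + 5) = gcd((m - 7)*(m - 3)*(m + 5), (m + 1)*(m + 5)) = m + 5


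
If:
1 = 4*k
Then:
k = 1/4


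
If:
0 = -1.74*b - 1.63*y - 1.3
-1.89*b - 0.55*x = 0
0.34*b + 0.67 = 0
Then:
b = -1.97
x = 6.77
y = 1.31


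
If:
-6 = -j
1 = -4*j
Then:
No Solution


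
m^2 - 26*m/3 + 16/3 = (m - 8)*(m - 2/3)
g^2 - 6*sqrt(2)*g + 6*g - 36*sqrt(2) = (g + 6)*(g - 6*sqrt(2))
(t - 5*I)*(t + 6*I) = t^2 + I*t + 30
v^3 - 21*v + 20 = (v - 4)*(v - 1)*(v + 5)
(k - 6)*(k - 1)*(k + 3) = k^3 - 4*k^2 - 15*k + 18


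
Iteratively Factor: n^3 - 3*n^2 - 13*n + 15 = (n - 1)*(n^2 - 2*n - 15) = (n - 1)*(n + 3)*(n - 5)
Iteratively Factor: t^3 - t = (t - 1)*(t^2 + t) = (t - 1)*(t + 1)*(t)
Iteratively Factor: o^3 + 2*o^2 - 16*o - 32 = (o - 4)*(o^2 + 6*o + 8) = (o - 4)*(o + 2)*(o + 4)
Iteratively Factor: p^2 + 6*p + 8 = (p + 2)*(p + 4)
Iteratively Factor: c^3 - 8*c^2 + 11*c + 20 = (c - 5)*(c^2 - 3*c - 4) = (c - 5)*(c - 4)*(c + 1)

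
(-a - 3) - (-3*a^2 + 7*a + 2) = 3*a^2 - 8*a - 5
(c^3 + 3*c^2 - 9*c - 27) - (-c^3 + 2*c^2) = 2*c^3 + c^2 - 9*c - 27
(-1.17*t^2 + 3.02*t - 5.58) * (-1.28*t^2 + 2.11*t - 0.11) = 1.4976*t^4 - 6.3343*t^3 + 13.6433*t^2 - 12.106*t + 0.6138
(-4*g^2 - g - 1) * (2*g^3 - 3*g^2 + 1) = -8*g^5 + 10*g^4 + g^3 - g^2 - g - 1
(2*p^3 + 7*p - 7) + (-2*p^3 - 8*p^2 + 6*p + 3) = -8*p^2 + 13*p - 4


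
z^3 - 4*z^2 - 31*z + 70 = (z - 7)*(z - 2)*(z + 5)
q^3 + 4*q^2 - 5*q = q*(q - 1)*(q + 5)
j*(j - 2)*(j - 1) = j^3 - 3*j^2 + 2*j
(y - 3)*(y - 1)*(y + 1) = y^3 - 3*y^2 - y + 3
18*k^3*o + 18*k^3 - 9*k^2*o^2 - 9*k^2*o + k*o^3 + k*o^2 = (-6*k + o)*(-3*k + o)*(k*o + k)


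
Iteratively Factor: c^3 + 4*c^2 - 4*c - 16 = (c + 4)*(c^2 - 4) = (c + 2)*(c + 4)*(c - 2)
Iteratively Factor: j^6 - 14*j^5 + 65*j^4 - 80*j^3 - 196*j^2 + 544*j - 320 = (j - 4)*(j^5 - 10*j^4 + 25*j^3 + 20*j^2 - 116*j + 80) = (j - 5)*(j - 4)*(j^4 - 5*j^3 + 20*j - 16) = (j - 5)*(j - 4)^2*(j^3 - j^2 - 4*j + 4) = (j - 5)*(j - 4)^2*(j + 2)*(j^2 - 3*j + 2) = (j - 5)*(j - 4)^2*(j - 2)*(j + 2)*(j - 1)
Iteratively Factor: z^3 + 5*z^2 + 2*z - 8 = (z + 4)*(z^2 + z - 2) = (z + 2)*(z + 4)*(z - 1)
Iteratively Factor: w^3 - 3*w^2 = (w)*(w^2 - 3*w) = w*(w - 3)*(w)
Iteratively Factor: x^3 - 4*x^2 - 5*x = (x + 1)*(x^2 - 5*x) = x*(x + 1)*(x - 5)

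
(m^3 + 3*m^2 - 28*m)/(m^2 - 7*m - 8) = m*(-m^2 - 3*m + 28)/(-m^2 + 7*m + 8)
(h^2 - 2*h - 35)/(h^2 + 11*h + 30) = (h - 7)/(h + 6)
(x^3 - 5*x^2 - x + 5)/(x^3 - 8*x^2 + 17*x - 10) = (x + 1)/(x - 2)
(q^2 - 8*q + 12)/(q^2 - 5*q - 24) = (-q^2 + 8*q - 12)/(-q^2 + 5*q + 24)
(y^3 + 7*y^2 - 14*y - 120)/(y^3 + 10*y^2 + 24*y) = (y^2 + y - 20)/(y*(y + 4))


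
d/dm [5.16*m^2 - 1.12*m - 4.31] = 10.32*m - 1.12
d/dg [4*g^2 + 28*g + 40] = 8*g + 28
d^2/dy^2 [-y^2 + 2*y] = -2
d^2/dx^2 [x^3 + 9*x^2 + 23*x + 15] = 6*x + 18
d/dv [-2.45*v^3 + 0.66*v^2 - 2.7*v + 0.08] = -7.35*v^2 + 1.32*v - 2.7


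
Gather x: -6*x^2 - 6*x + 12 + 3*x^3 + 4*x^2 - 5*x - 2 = 3*x^3 - 2*x^2 - 11*x + 10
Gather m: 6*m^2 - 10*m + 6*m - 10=6*m^2 - 4*m - 10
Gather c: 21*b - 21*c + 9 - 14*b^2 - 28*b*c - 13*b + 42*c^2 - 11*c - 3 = -14*b^2 + 8*b + 42*c^2 + c*(-28*b - 32) + 6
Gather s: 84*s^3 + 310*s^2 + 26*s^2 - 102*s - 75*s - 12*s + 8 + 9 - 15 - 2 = 84*s^3 + 336*s^2 - 189*s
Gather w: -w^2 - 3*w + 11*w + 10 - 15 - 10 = -w^2 + 8*w - 15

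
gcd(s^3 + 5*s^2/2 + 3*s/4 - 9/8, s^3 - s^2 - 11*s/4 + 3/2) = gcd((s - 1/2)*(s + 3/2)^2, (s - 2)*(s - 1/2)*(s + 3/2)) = s^2 + s - 3/4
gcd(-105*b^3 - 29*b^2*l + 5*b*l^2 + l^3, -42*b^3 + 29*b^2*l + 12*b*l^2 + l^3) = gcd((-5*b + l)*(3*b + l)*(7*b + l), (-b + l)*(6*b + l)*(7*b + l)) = 7*b + l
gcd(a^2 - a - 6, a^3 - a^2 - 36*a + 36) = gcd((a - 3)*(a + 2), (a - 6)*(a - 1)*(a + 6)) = 1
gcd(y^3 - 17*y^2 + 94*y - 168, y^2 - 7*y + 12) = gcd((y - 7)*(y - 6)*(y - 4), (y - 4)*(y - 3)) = y - 4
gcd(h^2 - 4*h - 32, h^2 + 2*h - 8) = h + 4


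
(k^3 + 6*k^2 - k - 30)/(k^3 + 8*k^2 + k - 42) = (k + 5)/(k + 7)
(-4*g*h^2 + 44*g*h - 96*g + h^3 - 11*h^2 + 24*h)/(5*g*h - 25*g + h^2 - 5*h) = (-4*g*h^2 + 44*g*h - 96*g + h^3 - 11*h^2 + 24*h)/(5*g*h - 25*g + h^2 - 5*h)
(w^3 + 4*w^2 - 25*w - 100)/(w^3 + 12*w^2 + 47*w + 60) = (w - 5)/(w + 3)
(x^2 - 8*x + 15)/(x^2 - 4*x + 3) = (x - 5)/(x - 1)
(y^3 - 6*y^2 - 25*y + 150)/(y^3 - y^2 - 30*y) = (y - 5)/y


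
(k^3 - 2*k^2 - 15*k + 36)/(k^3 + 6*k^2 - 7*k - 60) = (k - 3)/(k + 5)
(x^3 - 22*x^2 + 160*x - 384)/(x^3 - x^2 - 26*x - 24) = (x^2 - 16*x + 64)/(x^2 + 5*x + 4)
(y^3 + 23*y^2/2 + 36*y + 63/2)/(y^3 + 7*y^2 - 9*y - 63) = (y + 3/2)/(y - 3)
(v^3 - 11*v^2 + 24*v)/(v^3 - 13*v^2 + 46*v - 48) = v/(v - 2)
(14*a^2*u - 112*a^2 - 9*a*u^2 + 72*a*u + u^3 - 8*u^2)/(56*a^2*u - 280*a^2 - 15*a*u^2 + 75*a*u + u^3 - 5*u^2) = (-2*a*u + 16*a + u^2 - 8*u)/(-8*a*u + 40*a + u^2 - 5*u)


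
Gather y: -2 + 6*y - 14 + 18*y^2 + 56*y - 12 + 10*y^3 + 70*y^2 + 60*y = 10*y^3 + 88*y^2 + 122*y - 28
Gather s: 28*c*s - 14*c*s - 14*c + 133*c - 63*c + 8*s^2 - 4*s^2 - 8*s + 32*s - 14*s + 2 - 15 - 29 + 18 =56*c + 4*s^2 + s*(14*c + 10) - 24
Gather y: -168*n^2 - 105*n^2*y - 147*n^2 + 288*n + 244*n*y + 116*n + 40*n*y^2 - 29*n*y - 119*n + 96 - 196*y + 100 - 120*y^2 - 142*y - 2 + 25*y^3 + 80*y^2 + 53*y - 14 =-315*n^2 + 285*n + 25*y^3 + y^2*(40*n - 40) + y*(-105*n^2 + 215*n - 285) + 180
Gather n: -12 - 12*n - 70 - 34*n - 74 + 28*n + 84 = -18*n - 72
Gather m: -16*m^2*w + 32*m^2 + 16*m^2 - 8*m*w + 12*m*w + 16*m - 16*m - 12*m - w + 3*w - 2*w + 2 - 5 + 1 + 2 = m^2*(48 - 16*w) + m*(4*w - 12)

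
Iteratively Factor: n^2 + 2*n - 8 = (n - 2)*(n + 4)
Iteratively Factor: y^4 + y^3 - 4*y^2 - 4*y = (y + 2)*(y^3 - y^2 - 2*y) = (y - 2)*(y + 2)*(y^2 + y) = y*(y - 2)*(y + 2)*(y + 1)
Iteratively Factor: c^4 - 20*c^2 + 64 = (c - 2)*(c^3 + 2*c^2 - 16*c - 32) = (c - 4)*(c - 2)*(c^2 + 6*c + 8) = (c - 4)*(c - 2)*(c + 4)*(c + 2)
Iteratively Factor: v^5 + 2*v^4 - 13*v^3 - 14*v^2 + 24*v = (v + 4)*(v^4 - 2*v^3 - 5*v^2 + 6*v) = v*(v + 4)*(v^3 - 2*v^2 - 5*v + 6) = v*(v - 3)*(v + 4)*(v^2 + v - 2) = v*(v - 3)*(v - 1)*(v + 4)*(v + 2)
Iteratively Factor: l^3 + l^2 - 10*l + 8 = (l - 1)*(l^2 + 2*l - 8) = (l - 1)*(l + 4)*(l - 2)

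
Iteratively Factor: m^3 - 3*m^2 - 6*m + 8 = (m - 4)*(m^2 + m - 2) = (m - 4)*(m - 1)*(m + 2)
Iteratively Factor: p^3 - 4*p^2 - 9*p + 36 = (p - 4)*(p^2 - 9) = (p - 4)*(p + 3)*(p - 3)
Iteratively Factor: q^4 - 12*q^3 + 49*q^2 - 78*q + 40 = (q - 4)*(q^3 - 8*q^2 + 17*q - 10) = (q - 4)*(q - 2)*(q^2 - 6*q + 5) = (q - 4)*(q - 2)*(q - 1)*(q - 5)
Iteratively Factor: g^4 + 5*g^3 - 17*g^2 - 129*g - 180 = (g + 3)*(g^3 + 2*g^2 - 23*g - 60) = (g + 3)*(g + 4)*(g^2 - 2*g - 15) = (g - 5)*(g + 3)*(g + 4)*(g + 3)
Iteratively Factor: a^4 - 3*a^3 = (a)*(a^3 - 3*a^2) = a^2*(a^2 - 3*a) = a^3*(a - 3)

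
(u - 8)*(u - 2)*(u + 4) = u^3 - 6*u^2 - 24*u + 64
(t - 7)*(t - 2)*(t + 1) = t^3 - 8*t^2 + 5*t + 14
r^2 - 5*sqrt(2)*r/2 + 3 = (r - 3*sqrt(2)/2)*(r - sqrt(2))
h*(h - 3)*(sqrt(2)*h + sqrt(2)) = sqrt(2)*h^3 - 2*sqrt(2)*h^2 - 3*sqrt(2)*h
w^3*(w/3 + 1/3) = w^4/3 + w^3/3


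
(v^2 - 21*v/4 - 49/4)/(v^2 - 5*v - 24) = (-4*v^2 + 21*v + 49)/(4*(-v^2 + 5*v + 24))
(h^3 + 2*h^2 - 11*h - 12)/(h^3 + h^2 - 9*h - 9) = (h + 4)/(h + 3)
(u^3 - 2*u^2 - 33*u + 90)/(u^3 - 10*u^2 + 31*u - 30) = (u + 6)/(u - 2)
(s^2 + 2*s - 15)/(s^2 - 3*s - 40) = (s - 3)/(s - 8)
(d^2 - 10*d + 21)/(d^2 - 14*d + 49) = (d - 3)/(d - 7)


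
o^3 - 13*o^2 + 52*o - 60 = (o - 6)*(o - 5)*(o - 2)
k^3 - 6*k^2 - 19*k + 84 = (k - 7)*(k - 3)*(k + 4)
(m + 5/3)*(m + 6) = m^2 + 23*m/3 + 10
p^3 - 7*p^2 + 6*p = p*(p - 6)*(p - 1)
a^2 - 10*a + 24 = (a - 6)*(a - 4)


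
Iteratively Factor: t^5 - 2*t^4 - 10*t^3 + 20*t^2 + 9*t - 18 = (t - 3)*(t^4 + t^3 - 7*t^2 - t + 6) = (t - 3)*(t + 3)*(t^3 - 2*t^2 - t + 2) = (t - 3)*(t + 1)*(t + 3)*(t^2 - 3*t + 2) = (t - 3)*(t - 2)*(t + 1)*(t + 3)*(t - 1)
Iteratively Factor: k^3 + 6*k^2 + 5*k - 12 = (k - 1)*(k^2 + 7*k + 12) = (k - 1)*(k + 3)*(k + 4)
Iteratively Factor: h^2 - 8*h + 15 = (h - 3)*(h - 5)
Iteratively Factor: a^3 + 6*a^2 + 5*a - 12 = (a + 3)*(a^2 + 3*a - 4) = (a + 3)*(a + 4)*(a - 1)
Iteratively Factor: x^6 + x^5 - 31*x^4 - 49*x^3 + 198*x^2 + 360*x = (x - 5)*(x^5 + 6*x^4 - x^3 - 54*x^2 - 72*x) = (x - 5)*(x + 3)*(x^4 + 3*x^3 - 10*x^2 - 24*x) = (x - 5)*(x + 3)*(x + 4)*(x^3 - x^2 - 6*x) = x*(x - 5)*(x + 3)*(x + 4)*(x^2 - x - 6) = x*(x - 5)*(x - 3)*(x + 3)*(x + 4)*(x + 2)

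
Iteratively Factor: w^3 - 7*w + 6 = (w - 2)*(w^2 + 2*w - 3) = (w - 2)*(w + 3)*(w - 1)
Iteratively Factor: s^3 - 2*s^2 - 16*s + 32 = (s + 4)*(s^2 - 6*s + 8) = (s - 4)*(s + 4)*(s - 2)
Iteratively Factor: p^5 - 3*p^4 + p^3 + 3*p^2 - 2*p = (p + 1)*(p^4 - 4*p^3 + 5*p^2 - 2*p) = (p - 2)*(p + 1)*(p^3 - 2*p^2 + p) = p*(p - 2)*(p + 1)*(p^2 - 2*p + 1) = p*(p - 2)*(p - 1)*(p + 1)*(p - 1)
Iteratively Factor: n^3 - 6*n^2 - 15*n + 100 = (n - 5)*(n^2 - n - 20) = (n - 5)*(n + 4)*(n - 5)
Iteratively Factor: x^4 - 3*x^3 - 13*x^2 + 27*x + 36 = (x + 3)*(x^3 - 6*x^2 + 5*x + 12) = (x - 4)*(x + 3)*(x^2 - 2*x - 3) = (x - 4)*(x - 3)*(x + 3)*(x + 1)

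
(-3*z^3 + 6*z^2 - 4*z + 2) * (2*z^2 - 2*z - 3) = -6*z^5 + 18*z^4 - 11*z^3 - 6*z^2 + 8*z - 6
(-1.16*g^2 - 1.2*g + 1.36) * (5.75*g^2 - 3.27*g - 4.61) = -6.67*g^4 - 3.1068*g^3 + 17.0916*g^2 + 1.0848*g - 6.2696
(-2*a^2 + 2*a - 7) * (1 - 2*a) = 4*a^3 - 6*a^2 + 16*a - 7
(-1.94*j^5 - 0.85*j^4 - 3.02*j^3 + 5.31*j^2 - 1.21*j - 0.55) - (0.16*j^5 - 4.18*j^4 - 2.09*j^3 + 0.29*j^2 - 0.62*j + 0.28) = -2.1*j^5 + 3.33*j^4 - 0.93*j^3 + 5.02*j^2 - 0.59*j - 0.83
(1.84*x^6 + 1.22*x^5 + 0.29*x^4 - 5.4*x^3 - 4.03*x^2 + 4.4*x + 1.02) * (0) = 0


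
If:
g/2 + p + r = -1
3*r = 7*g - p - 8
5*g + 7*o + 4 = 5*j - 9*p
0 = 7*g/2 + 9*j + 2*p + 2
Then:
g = 4*r/15 + 14/15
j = 4*r/27 - 7/27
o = 1297*r/945 + 437/945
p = -17*r/15 - 22/15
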